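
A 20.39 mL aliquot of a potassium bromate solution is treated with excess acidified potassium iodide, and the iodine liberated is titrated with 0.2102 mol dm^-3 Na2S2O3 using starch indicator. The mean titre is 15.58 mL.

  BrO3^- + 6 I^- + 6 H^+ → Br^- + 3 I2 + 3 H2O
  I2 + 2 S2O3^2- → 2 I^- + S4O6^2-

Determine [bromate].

0.02677 mol/L

n(S2O3^2-) = 0.01558 × 0.2102 = 3.275 × 10^-3 mol
n(I2) = n(S2O3^2-)/2 = 1.637 × 10^-3 mol
From the 1:3 ratio, n(BrO3^-) in the aliquot = 1/3 × 1.637 × 10^-3 = 5.458 × 10^-4 mol
[BrO3^-] = 5.458 × 10^-4 / 0.02039 = 0.02677 mol/L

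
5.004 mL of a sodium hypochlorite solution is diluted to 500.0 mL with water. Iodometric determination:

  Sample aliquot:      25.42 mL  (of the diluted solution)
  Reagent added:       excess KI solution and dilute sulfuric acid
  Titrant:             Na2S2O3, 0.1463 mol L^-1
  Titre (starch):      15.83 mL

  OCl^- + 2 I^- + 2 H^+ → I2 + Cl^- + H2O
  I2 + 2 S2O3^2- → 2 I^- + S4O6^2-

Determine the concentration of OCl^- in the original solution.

n(S2O3^2-) = 0.01583 × 0.1463 = 2.316 × 10^-3 mol
n(I2) = n(S2O3^2-)/2 = 1.158 × 10^-3 mol
n(OCl^-) in the aliquot = 1.158 × 10^-3 mol (1:1 ratio)
[OCl^-]_dilute = 1.158 × 10^-3 / 0.02542 = 0.04555 mol/L
[OCl^-]_original = 0.04555 × 500.0/5.004 = 4.552 mol/L

4.552 mol/L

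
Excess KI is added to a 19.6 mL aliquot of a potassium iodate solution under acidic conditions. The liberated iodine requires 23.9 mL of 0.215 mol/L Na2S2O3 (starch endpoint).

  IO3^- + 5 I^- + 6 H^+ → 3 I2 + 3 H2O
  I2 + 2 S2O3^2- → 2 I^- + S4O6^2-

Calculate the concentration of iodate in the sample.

0.0437 mol/L

n(S2O3^2-) = 0.0239 × 0.215 = 5.14 × 10^-3 mol
n(I2) = n(S2O3^2-)/2 = 2.57 × 10^-3 mol
From the 1:3 ratio, n(IO3^-) in the aliquot = 1/3 × 2.57 × 10^-3 = 8.56 × 10^-4 mol
[IO3^-] = 8.56 × 10^-4 / 0.0196 = 0.0437 mol/L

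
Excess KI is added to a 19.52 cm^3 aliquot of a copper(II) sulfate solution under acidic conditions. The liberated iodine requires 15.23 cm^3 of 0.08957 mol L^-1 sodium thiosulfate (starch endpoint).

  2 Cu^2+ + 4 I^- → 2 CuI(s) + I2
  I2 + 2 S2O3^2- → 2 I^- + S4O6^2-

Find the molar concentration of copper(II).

0.06988 mol/L

n(S2O3^2-) = 0.01523 × 0.08957 = 1.364 × 10^-3 mol
n(I2) = n(S2O3^2-)/2 = 6.821 × 10^-4 mol
From the 2:1 ratio, n(Cu2+) in the aliquot = 2/1 × 6.821 × 10^-4 = 1.364 × 10^-3 mol
[Cu2+] = 1.364 × 10^-3 / 0.01952 = 0.06988 mol/L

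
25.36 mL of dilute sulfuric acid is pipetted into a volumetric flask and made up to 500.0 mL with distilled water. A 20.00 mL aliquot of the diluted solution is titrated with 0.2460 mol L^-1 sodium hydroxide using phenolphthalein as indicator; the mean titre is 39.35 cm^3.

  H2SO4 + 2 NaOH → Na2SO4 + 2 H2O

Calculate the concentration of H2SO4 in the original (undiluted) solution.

4.771 mol/L

n(NaOH) = 0.03935 × 0.2460 = 9.680 × 10^-3 mol
From the 1:2 ratio, n(H2SO4) in the aliquot = 1/2 × 9.680 × 10^-3 = 4.840 × 10^-3 mol
[H2SO4]_dilute = 4.840 × 10^-3 / 0.02000 = 0.2420 mol/L
Dilution factor = 500.0 / 25.36 = 19.72
[H2SO4]_stock = 0.2420 × 19.72 = 4.771 mol/L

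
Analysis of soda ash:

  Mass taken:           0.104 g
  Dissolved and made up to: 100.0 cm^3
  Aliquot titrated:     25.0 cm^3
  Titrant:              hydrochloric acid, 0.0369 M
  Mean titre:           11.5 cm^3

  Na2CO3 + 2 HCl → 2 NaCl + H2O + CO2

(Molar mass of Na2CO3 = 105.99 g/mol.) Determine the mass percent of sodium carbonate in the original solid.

n(HCl) per titration = 0.0115 × 0.0369 = 4.24 × 10^-4 mol
From the 1:2 ratio, n(Na2CO3) in each aliquot = 1/2 × 4.24 × 10^-4 = 2.12 × 10^-4 mol
n(Na2CO3) in the whole flask = 2.12 × 10^-4 × 100.0/25.0 = 8.49 × 10^-4 mol
mass of Na2CO3 = 8.49 × 10^-4 × 105.99 = 0.0900 g
% Na2CO3 = 0.0900 / 0.104 × 100 = 86.5 %

86.5 %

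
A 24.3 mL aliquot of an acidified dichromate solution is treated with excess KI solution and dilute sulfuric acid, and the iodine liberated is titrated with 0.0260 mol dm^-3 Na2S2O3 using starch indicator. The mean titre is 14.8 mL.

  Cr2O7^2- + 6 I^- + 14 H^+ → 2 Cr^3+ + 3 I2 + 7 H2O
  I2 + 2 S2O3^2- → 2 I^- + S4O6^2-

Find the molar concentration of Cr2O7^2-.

n(S2O3^2-) = 0.0148 × 0.0260 = 3.85 × 10^-4 mol
n(I2) = n(S2O3^2-)/2 = 1.92 × 10^-4 mol
From the 1:3 ratio, n(Cr2O7^2-) in the aliquot = 1/3 × 1.92 × 10^-4 = 6.41 × 10^-5 mol
[Cr2O7^2-] = 6.41 × 10^-5 / 0.0243 = 0.00264 mol/L

0.00264 mol/L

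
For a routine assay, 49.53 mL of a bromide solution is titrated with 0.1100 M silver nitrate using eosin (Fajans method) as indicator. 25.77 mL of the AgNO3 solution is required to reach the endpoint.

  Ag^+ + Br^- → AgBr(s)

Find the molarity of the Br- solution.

n(AgNO3) = 0.02577 L × 0.1100 mol/L = 2.835 × 10^-3 mol
n(Br-) = 2.835 × 10^-3 mol (1:1 mole ratio)
[Br-] = 2.835 × 10^-3 mol / 0.04953 L = 0.05723 mol/L

0.05723 M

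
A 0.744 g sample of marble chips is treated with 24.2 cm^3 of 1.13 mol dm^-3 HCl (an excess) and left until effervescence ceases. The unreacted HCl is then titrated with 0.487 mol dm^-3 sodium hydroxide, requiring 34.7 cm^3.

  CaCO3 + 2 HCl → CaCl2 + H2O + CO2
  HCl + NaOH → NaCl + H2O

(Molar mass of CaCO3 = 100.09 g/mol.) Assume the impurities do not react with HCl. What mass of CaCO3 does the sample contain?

n(HCl) added = 0.0242 × 1.13 = 0.0273 mol
n(NaOH) used in back-titration = 0.0347 × 0.487 = 0.0169 mol
n(HCl) left over = 0.0169 mol (1:1 ratio)
n(HCl) consumed by analyte = 0.0273 − 0.0169 = 0.0104 mol
From the 1:2 ratio, n(CaCO3) = 1/2 × 0.0104 = 5.22 × 10^-3 mol
mass of CaCO3 = 5.22 × 10^-3 × 100.09 = 0.523 g

0.523 g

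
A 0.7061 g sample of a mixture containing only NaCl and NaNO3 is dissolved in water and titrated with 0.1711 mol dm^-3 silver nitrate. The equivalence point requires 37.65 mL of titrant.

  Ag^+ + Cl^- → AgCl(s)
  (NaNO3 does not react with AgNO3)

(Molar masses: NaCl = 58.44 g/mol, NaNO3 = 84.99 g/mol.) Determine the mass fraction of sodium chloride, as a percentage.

53.32 %

n(AgNO3) = 0.03765 × 0.1711 = 6.442 × 10^-3 mol
Let x = n(NaCl), y = n(NaNO3).
Titrant: 1x = 6.442 × 10^-3;  mass: 58.44x + 84.99y = 0.7061
Solving, x = 6.442 × 10^-3 mol, y = 3.879 × 10^-3 mol
mass of NaCl = 6.442 × 10^-3 × 58.44 = 0.3765 g
% NaCl = 0.3765 / 0.7061 × 100 = 53.32 %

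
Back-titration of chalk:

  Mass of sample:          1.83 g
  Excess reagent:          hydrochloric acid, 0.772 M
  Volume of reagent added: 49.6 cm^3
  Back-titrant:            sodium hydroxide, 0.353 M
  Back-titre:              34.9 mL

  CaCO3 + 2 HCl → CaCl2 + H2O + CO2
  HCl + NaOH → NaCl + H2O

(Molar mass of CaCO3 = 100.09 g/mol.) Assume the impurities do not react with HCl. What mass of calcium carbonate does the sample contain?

n(HCl) added = 0.0496 × 0.772 = 0.0383 mol
n(NaOH) used in back-titration = 0.0349 × 0.353 = 0.0123 mol
n(HCl) left over = 0.0123 mol (1:1 ratio)
n(HCl) consumed by analyte = 0.0383 − 0.0123 = 0.0260 mol
From the 1:2 ratio, n(CaCO3) = 1/2 × 0.0260 = 0.0130 mol
mass of CaCO3 = 0.0130 × 100.09 = 1.30 g

1.30 g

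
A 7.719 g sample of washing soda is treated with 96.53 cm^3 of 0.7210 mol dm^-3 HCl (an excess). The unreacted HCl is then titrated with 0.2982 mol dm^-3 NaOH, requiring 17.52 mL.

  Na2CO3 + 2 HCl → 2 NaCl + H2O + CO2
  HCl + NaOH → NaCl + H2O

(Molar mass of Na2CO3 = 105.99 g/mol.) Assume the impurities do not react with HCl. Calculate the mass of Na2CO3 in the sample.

n(HCl) added = 0.09653 × 0.7210 = 0.06960 mol
n(NaOH) used in back-titration = 0.01752 × 0.2982 = 5.224 × 10^-3 mol
n(HCl) left over = 5.224 × 10^-3 mol (1:1 ratio)
n(HCl) consumed by analyte = 0.06960 − 5.224 × 10^-3 = 0.06437 mol
From the 1:2 ratio, n(Na2CO3) = 1/2 × 0.06437 = 0.03219 mol
mass of Na2CO3 = 0.03219 × 105.99 = 3.411 g

3.411 g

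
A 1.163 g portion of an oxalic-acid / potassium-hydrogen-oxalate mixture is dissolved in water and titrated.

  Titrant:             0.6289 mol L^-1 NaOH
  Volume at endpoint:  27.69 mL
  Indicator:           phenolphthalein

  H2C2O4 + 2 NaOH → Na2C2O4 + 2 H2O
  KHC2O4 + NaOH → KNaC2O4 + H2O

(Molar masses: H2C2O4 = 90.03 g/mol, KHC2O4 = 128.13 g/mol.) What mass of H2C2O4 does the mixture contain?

0.5786 g

n(NaOH) = 0.02769 × 0.6289 = 0.01741 mol
Let x = n(H2C2O4), y = n(KHC2O4).
Titrant: 2x + 1y = 0.01741;  mass: 90.03x + 128.13y = 1.163
Solving, x = 6.427 × 10^-3 mol, y = 4.561 × 10^-3 mol
mass of H2C2O4 = 6.427 × 10^-3 × 90.03 = 0.5786 g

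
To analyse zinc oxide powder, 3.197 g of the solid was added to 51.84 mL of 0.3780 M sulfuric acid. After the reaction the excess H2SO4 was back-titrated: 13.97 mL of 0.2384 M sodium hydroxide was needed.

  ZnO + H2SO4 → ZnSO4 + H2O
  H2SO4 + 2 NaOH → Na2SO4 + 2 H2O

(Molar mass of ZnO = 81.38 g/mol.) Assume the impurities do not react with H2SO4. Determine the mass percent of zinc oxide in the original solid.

n(H2SO4) added = 0.05184 × 0.3780 = 0.01960 mol
n(NaOH) used in back-titration = 0.01397 × 0.2384 = 3.330 × 10^-3 mol
From the 1:2 ratio, n(H2SO4) left over = 1/2 × 3.330 × 10^-3 = 1.665 × 10^-3 mol
n(H2SO4) consumed by analyte = 0.01960 − 1.665 × 10^-3 = 0.01793 mol
n(ZnO) = 0.01793 mol (1:1 ratio)
mass of ZnO = 0.01793 × 81.38 = 1.459 g
% ZnO = 1.459 / 3.197 × 100 = 45.64 %

45.64 %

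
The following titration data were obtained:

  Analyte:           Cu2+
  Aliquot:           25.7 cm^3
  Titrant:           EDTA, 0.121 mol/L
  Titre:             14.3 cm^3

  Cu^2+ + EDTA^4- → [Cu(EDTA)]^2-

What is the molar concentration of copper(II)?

0.0673 mol/L

n(EDTA) = 0.0143 L × 0.121 mol/L = 1.73 × 10^-3 mol
n(Cu2+) = 1.73 × 10^-3 mol (1:1 mole ratio)
[Cu2+] = 1.73 × 10^-3 mol / 0.0257 L = 0.0673 mol/L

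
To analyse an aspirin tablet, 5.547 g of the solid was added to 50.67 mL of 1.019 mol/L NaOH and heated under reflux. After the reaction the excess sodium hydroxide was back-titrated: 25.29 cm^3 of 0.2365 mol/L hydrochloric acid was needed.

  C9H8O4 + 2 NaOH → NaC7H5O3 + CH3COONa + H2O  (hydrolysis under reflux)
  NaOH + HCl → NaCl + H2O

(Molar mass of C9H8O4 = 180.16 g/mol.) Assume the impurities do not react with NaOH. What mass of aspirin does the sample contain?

n(NaOH) added = 0.05067 × 1.019 = 0.05163 mol
n(HCl) used in back-titration = 0.02529 × 0.2365 = 5.981 × 10^-3 mol
n(NaOH) left over = 5.981 × 10^-3 mol (1:1 ratio)
n(NaOH) consumed by analyte = 0.05163 − 5.981 × 10^-3 = 0.04565 mol
From the 1:2 ratio, n(C9H8O4) = 1/2 × 0.04565 = 0.02283 mol
mass of C9H8O4 = 0.02283 × 180.16 = 4.112 g

4.112 g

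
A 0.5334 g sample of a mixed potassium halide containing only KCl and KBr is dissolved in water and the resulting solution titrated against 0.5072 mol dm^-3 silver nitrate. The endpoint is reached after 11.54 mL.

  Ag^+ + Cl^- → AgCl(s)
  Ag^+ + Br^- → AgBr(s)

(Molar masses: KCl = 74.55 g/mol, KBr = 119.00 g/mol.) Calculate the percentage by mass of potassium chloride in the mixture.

51.29 %

n(AgNO3) = 0.01154 × 0.5072 = 5.853 × 10^-3 mol
Let x = n(KCl), y = n(KBr).
Titrant: 1x + 1y = 5.853 × 10^-3;  mass: 74.55x + 119.00y = 0.5334
Solving, x = 3.670 × 10^-3 mol, y = 2.183 × 10^-3 mol
mass of KCl = 3.670 × 10^-3 × 74.55 = 0.2736 g
% KCl = 0.2736 / 0.5334 × 100 = 51.29 %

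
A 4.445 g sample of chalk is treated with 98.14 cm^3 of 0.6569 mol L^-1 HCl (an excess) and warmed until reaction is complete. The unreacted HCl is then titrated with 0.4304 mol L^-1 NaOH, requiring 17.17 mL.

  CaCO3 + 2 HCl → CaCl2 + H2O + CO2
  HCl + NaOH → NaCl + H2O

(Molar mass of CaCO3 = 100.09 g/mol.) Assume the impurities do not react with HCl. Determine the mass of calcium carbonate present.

2.856 g

n(HCl) added = 0.09814 × 0.6569 = 0.06447 mol
n(NaOH) used in back-titration = 0.01717 × 0.4304 = 7.390 × 10^-3 mol
n(HCl) left over = 7.390 × 10^-3 mol (1:1 ratio)
n(HCl) consumed by analyte = 0.06447 − 7.390 × 10^-3 = 0.05708 mol
From the 1:2 ratio, n(CaCO3) = 1/2 × 0.05708 = 0.02854 mol
mass of CaCO3 = 0.02854 × 100.09 = 2.856 g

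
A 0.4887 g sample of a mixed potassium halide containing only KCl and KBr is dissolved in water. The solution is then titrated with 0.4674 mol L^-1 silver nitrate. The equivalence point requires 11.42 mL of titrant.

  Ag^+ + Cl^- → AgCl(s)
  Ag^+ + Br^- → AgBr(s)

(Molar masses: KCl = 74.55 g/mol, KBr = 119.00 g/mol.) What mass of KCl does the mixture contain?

n(AgNO3) = 0.01142 × 0.4674 = 5.338 × 10^-3 mol
Let x = n(KCl), y = n(KBr).
Titrant: 1x + 1y = 5.338 × 10^-3;  mass: 74.55x + 119.00y = 0.4887
Solving, x = 3.296 × 10^-3 mol, y = 2.042 × 10^-3 mol
mass of KCl = 3.296 × 10^-3 × 74.55 = 0.2457 g

0.2457 g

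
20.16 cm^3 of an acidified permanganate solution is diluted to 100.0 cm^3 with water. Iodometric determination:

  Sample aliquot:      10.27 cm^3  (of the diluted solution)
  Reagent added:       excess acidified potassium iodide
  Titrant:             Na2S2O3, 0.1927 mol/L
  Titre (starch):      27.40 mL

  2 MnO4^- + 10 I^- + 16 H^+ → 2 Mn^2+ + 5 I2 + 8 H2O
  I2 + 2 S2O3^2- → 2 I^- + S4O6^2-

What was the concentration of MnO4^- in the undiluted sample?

n(S2O3^2-) = 0.02740 × 0.1927 = 5.280 × 10^-3 mol
n(I2) = n(S2O3^2-)/2 = 2.640 × 10^-3 mol
From the 2:5 ratio, n(MnO4^-) in the aliquot = 2/5 × 2.640 × 10^-3 = 1.056 × 10^-3 mol
[MnO4^-]_dilute = 1.056 × 10^-3 / 0.01027 = 0.1028 mol/L
[MnO4^-]_original = 0.1028 × 100.0/20.16 = 0.5100 mol/L

0.5100 mol/L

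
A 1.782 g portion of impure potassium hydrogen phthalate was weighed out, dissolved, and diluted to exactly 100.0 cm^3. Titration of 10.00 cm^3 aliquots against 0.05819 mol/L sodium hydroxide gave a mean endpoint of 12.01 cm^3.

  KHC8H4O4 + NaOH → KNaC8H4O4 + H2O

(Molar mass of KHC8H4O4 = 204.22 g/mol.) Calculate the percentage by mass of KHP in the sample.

80.09 %

n(NaOH) per titration = 0.01201 × 0.05819 = 6.989 × 10^-4 mol
n(KHC8H4O4) in each aliquot = 6.989 × 10^-4 mol (1:1 ratio)
n(KHC8H4O4) in the whole flask = 6.989 × 10^-4 × 100.0/10.00 = 6.989 × 10^-3 mol
mass of KHC8H4O4 = 6.989 × 10^-3 × 204.22 = 1.427 g
% KHC8H4O4 = 1.427 / 1.782 × 100 = 80.09 %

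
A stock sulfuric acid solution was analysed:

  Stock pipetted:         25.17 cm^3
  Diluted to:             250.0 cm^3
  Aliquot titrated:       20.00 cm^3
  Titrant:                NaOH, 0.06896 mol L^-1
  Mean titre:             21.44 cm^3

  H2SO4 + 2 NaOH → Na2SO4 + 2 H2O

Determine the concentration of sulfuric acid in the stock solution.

0.3671 mol/L

n(NaOH) = 0.02144 × 0.06896 = 1.479 × 10^-3 mol
From the 1:2 ratio, n(H2SO4) in the aliquot = 1/2 × 1.479 × 10^-3 = 7.393 × 10^-4 mol
[H2SO4]_dilute = 7.393 × 10^-4 / 0.02000 = 0.03696 mol/L
Dilution factor = 250.0 / 25.17 = 9.932
[H2SO4]_stock = 0.03696 × 9.932 = 0.3671 mol/L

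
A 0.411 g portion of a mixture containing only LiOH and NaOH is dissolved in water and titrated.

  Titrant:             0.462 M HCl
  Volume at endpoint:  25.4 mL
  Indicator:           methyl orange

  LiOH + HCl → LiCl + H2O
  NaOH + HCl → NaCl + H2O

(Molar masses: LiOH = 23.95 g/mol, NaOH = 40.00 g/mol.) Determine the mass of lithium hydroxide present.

0.0871 g

n(HCl) = 0.0254 × 0.462 = 0.0117 mol
Let x = n(LiOH), y = n(NaOH).
Titrant: 1x + 1y = 0.0117;  mass: 23.95x + 40.00y = 0.411
Solving, x = 3.64 × 10^-3 mol, y = 8.10 × 10^-3 mol
mass of LiOH = 3.64 × 10^-3 × 23.95 = 0.0871 g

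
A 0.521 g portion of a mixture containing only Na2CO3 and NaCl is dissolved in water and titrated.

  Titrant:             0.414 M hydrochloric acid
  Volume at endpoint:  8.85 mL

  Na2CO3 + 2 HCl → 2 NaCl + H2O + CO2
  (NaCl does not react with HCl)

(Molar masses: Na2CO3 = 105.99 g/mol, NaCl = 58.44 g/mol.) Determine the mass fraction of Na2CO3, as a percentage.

37.3 %

n(HCl) = 0.00885 × 0.414 = 3.66 × 10^-3 mol
Let x = n(Na2CO3), y = n(NaCl).
Titrant: 2x = 3.66 × 10^-3;  mass: 105.99x + 58.44y = 0.521
Solving, x = 1.83 × 10^-3 mol, y = 5.59 × 10^-3 mol
mass of Na2CO3 = 1.83 × 10^-3 × 105.99 = 0.194 g
% Na2CO3 = 0.194 / 0.521 × 100 = 37.3 %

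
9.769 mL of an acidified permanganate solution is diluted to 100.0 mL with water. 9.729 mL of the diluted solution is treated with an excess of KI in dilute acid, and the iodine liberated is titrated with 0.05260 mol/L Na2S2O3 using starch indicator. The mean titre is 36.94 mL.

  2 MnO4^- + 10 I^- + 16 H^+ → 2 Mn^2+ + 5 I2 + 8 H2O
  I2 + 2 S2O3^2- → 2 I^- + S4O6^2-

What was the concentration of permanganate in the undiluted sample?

0.4089 mol/L

n(S2O3^2-) = 0.03694 × 0.05260 = 1.943 × 10^-3 mol
n(I2) = n(S2O3^2-)/2 = 9.715 × 10^-4 mol
From the 2:5 ratio, n(MnO4^-) in the aliquot = 2/5 × 9.715 × 10^-4 = 3.886 × 10^-4 mol
[MnO4^-]_dilute = 3.886 × 10^-4 / 0.009729 = 0.03994 mol/L
[MnO4^-]_original = 0.03994 × 100.0/9.769 = 0.4089 mol/L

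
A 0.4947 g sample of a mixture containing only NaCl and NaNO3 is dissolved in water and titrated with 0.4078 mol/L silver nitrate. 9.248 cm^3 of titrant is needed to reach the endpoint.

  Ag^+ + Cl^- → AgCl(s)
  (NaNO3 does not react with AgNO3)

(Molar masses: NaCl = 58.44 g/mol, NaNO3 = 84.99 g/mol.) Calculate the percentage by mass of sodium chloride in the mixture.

44.55 %

n(AgNO3) = 0.009248 × 0.4078 = 3.771 × 10^-3 mol
Let x = n(NaCl), y = n(NaNO3).
Titrant: 1x = 3.771 × 10^-3;  mass: 58.44x + 84.99y = 0.4947
Solving, x = 3.771 × 10^-3 mol, y = 3.227 × 10^-3 mol
mass of NaCl = 3.771 × 10^-3 × 58.44 = 0.2204 g
% NaCl = 0.2204 / 0.4947 × 100 = 44.55 %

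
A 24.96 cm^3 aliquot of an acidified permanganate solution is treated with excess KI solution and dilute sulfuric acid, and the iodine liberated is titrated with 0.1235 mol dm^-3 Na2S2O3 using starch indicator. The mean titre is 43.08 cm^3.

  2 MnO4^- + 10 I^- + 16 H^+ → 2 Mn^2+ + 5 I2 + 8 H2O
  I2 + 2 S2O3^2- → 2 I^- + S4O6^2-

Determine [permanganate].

n(S2O3^2-) = 0.04308 × 0.1235 = 5.320 × 10^-3 mol
n(I2) = n(S2O3^2-)/2 = 2.660 × 10^-3 mol
From the 2:5 ratio, n(MnO4^-) in the aliquot = 2/5 × 2.660 × 10^-3 = 1.064 × 10^-3 mol
[MnO4^-] = 1.064 × 10^-3 / 0.02496 = 0.04263 mol/L

0.04263 mol/L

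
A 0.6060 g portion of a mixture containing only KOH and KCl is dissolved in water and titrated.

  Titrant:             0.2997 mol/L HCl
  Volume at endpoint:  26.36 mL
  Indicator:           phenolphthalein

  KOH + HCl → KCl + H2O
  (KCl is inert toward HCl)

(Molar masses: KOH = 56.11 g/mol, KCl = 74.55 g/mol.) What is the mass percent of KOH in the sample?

73.15 %

n(HCl) = 0.02636 × 0.2997 = 7.900 × 10^-3 mol
Let x = n(KOH), y = n(KCl).
Titrant: 1x = 7.900 × 10^-3;  mass: 56.11x + 74.55y = 0.6060
Solving, x = 7.900 × 10^-3 mol, y = 2.183 × 10^-3 mol
mass of KOH = 7.900 × 10^-3 × 56.11 = 0.4433 g
% KOH = 0.4433 / 0.6060 × 100 = 73.15 %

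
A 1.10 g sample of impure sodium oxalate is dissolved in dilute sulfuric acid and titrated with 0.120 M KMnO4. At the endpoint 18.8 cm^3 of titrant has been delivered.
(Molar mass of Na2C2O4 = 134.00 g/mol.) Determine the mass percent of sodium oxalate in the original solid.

2 MnO4^- + 5 C2O4^2- + 16 H^+ → 2 Mn^2+ + 10 CO2 + 8 H2O
n(KMnO4) = 0.0188 L × 0.120 mol/L = 2.26 × 10^-3 mol
From the 5:2 ratio, n(Na2C2O4) = 5/2 × 2.26 × 10^-3 = 5.64 × 10^-3 mol
mass of Na2C2O4 = 5.64 × 10^-3 × 134.00 g/mol = 0.756 g
% Na2C2O4 = 0.756 / 1.10 × 100 = 68.7 %

68.7 %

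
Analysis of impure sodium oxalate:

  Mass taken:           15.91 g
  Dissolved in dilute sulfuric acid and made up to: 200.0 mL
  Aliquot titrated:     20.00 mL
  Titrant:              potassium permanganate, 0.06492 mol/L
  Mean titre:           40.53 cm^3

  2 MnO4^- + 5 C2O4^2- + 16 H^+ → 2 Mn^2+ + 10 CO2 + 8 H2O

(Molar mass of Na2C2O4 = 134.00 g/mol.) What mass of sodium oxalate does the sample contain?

n(KMnO4) per titration = 0.04053 × 0.06492 = 2.631 × 10^-3 mol
From the 5:2 ratio, n(Na2C2O4) in each aliquot = 5/2 × 2.631 × 10^-3 = 6.578 × 10^-3 mol
n(Na2C2O4) in the whole flask = 6.578 × 10^-3 × 200.0/20.00 = 0.06578 mol
mass of Na2C2O4 = 0.06578 × 134.00 = 8.815 g

8.815 g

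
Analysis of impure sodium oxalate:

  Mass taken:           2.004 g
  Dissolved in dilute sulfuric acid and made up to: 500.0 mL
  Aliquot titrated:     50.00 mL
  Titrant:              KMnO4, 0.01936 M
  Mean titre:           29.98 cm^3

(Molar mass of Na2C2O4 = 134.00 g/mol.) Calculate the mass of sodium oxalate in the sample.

1.944 g

2 MnO4^- + 5 C2O4^2- + 16 H^+ → 2 Mn^2+ + 10 CO2 + 8 H2O
n(KMnO4) per titration = 0.02998 × 0.01936 = 5.804 × 10^-4 mol
From the 5:2 ratio, n(Na2C2O4) in each aliquot = 5/2 × 5.804 × 10^-4 = 1.451 × 10^-3 mol
n(Na2C2O4) in the whole flask = 1.451 × 10^-3 × 500.0/50.00 = 0.01451 mol
mass of Na2C2O4 = 0.01451 × 134.00 = 1.944 g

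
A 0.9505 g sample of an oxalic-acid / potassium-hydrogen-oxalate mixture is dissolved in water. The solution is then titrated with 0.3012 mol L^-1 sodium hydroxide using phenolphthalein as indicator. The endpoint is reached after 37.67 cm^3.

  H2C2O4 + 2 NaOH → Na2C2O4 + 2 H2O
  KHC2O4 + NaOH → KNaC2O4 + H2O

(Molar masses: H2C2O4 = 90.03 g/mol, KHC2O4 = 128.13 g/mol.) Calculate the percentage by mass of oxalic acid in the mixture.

28.68 %

n(NaOH) = 0.03767 × 0.3012 = 0.01135 mol
Let x = n(H2C2O4), y = n(KHC2O4).
Titrant: 2x + 1y = 0.01135;  mass: 90.03x + 128.13y = 0.9505
Solving, x = 3.028 × 10^-3 mol, y = 5.291 × 10^-3 mol
mass of H2C2O4 = 3.028 × 10^-3 × 90.03 = 0.2726 g
% H2C2O4 = 0.2726 / 0.9505 × 100 = 28.68 %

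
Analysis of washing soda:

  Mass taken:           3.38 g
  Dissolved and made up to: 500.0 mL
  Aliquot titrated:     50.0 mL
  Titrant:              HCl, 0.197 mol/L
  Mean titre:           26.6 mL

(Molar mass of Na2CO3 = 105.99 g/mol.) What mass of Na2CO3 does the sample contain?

2.78 g

Na2CO3 + 2 HCl → 2 NaCl + H2O + CO2
n(HCl) per titration = 0.0266 × 0.197 = 5.24 × 10^-3 mol
From the 1:2 ratio, n(Na2CO3) in each aliquot = 1/2 × 5.24 × 10^-3 = 2.62 × 10^-3 mol
n(Na2CO3) in the whole flask = 2.62 × 10^-3 × 500.0/50.0 = 0.0262 mol
mass of Na2CO3 = 0.0262 × 105.99 = 2.78 g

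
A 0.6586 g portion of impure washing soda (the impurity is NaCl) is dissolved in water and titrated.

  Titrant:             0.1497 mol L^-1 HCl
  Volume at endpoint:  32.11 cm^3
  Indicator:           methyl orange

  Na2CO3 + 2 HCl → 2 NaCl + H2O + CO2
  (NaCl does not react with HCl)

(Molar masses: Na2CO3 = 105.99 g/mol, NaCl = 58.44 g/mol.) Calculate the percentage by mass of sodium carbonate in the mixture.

n(HCl) = 0.03211 × 0.1497 = 4.807 × 10^-3 mol
Let x = n(Na2CO3), y = n(NaCl).
Titrant: 2x = 4.807 × 10^-3;  mass: 105.99x + 58.44y = 0.6586
Solving, x = 2.403 × 10^-3 mol, y = 6.911 × 10^-3 mol
mass of Na2CO3 = 2.403 × 10^-3 × 105.99 = 0.2547 g
% Na2CO3 = 0.2547 / 0.6586 × 100 = 38.68 %

38.68 %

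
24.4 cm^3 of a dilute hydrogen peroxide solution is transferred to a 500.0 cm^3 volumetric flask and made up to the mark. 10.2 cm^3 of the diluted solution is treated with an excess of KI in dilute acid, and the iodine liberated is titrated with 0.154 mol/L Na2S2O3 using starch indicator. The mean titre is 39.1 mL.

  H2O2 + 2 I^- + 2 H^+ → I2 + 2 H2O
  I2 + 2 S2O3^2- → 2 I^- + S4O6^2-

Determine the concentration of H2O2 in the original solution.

n(S2O3^2-) = 0.0391 × 0.154 = 6.02 × 10^-3 mol
n(I2) = n(S2O3^2-)/2 = 3.01 × 10^-3 mol
n(H2O2) in the aliquot = 3.01 × 10^-3 mol (1:1 ratio)
[H2O2]_dilute = 3.01 × 10^-3 / 0.0102 = 0.295 mol/L
[H2O2]_original = 0.295 × 500.0/24.4 = 6.05 mol/L

6.05 mol/L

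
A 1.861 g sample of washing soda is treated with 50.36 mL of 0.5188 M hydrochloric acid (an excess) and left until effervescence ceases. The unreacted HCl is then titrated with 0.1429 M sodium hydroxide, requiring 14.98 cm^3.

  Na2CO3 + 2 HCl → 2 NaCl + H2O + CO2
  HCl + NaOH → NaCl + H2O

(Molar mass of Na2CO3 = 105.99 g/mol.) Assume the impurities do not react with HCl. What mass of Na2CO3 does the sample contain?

n(HCl) added = 0.05036 × 0.5188 = 0.02613 mol
n(NaOH) used in back-titration = 0.01498 × 0.1429 = 2.141 × 10^-3 mol
n(HCl) left over = 2.141 × 10^-3 mol (1:1 ratio)
n(HCl) consumed by analyte = 0.02613 − 2.141 × 10^-3 = 0.02399 mol
From the 1:2 ratio, n(Na2CO3) = 1/2 × 0.02399 = 0.01199 mol
mass of Na2CO3 = 0.01199 × 105.99 = 1.271 g

1.271 g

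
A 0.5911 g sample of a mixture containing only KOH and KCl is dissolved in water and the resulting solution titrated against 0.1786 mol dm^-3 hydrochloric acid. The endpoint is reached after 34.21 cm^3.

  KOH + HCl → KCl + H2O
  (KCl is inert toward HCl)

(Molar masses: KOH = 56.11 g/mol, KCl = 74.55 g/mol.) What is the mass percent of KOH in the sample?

n(HCl) = 0.03421 × 0.1786 = 6.110 × 10^-3 mol
Let x = n(KOH), y = n(KCl).
Titrant: 1x = 6.110 × 10^-3;  mass: 56.11x + 74.55y = 0.5911
Solving, x = 6.110 × 10^-3 mol, y = 3.330 × 10^-3 mol
mass of KOH = 6.110 × 10^-3 × 56.11 = 0.3428 g
% KOH = 0.3428 / 0.5911 × 100 = 58.00 %

58.00 %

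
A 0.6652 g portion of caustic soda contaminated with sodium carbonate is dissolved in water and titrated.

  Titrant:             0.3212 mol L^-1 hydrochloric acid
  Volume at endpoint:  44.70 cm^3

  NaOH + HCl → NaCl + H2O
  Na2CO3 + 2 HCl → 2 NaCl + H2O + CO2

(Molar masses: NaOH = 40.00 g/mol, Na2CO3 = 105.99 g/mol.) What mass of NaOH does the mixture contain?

0.2945 g

n(HCl) = 0.04470 × 0.3212 = 0.01436 mol
Let x = n(NaOH), y = n(Na2CO3).
Titrant: 1x + 2y = 0.01436;  mass: 40.00x + 105.99y = 0.6652
Solving, x = 7.363 × 10^-3 mol, y = 3.497 × 10^-3 mol
mass of NaOH = 7.363 × 10^-3 × 40.00 = 0.2945 g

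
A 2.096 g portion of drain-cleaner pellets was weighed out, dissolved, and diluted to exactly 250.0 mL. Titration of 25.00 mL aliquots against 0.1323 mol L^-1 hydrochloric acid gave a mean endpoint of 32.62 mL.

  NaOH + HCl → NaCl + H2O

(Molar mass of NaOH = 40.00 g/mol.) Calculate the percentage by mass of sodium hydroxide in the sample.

82.36 %

n(HCl) per titration = 0.03262 × 0.1323 = 4.316 × 10^-3 mol
n(NaOH) in each aliquot = 4.316 × 10^-3 mol (1:1 ratio)
n(NaOH) in the whole flask = 4.316 × 10^-3 × 250.0/25.00 = 0.04316 mol
mass of NaOH = 0.04316 × 40.00 = 1.726 g
% NaOH = 1.726 / 2.096 × 100 = 82.36 %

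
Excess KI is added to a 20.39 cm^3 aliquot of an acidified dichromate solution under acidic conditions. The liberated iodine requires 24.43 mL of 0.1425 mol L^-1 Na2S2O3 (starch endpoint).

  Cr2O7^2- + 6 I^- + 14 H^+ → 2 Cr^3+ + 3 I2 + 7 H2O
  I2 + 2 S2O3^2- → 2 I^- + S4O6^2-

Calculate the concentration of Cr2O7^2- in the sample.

n(S2O3^2-) = 0.02443 × 0.1425 = 3.481 × 10^-3 mol
n(I2) = n(S2O3^2-)/2 = 1.741 × 10^-3 mol
From the 1:3 ratio, n(Cr2O7^2-) in the aliquot = 1/3 × 1.741 × 10^-3 = 5.802 × 10^-4 mol
[Cr2O7^2-] = 5.802 × 10^-4 / 0.02039 = 0.02846 mol/L

0.02846 mol/L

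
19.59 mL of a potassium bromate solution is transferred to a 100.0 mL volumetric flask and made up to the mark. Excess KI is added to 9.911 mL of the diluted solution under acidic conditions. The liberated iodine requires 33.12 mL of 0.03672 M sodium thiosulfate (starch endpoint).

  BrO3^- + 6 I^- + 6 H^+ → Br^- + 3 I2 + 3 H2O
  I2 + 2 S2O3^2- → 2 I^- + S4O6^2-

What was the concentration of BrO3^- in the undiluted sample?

0.1044 M

n(S2O3^2-) = 0.03312 × 0.03672 = 1.216 × 10^-3 mol
n(I2) = n(S2O3^2-)/2 = 6.081 × 10^-4 mol
From the 1:3 ratio, n(BrO3^-) in the aliquot = 1/3 × 6.081 × 10^-4 = 2.027 × 10^-4 mol
[BrO3^-]_dilute = 2.027 × 10^-4 / 0.009911 = 0.02045 mol/L
[BrO3^-]_original = 0.02045 × 100.0/19.59 = 0.1044 mol/L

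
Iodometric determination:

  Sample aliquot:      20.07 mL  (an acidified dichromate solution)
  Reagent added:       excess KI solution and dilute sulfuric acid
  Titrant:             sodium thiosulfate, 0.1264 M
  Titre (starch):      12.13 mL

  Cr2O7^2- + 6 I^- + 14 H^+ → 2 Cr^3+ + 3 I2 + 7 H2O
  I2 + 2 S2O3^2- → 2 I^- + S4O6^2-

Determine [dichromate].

0.01273 M

n(S2O3^2-) = 0.01213 × 0.1264 = 1.533 × 10^-3 mol
n(I2) = n(S2O3^2-)/2 = 7.666 × 10^-4 mol
From the 1:3 ratio, n(Cr2O7^2-) in the aliquot = 1/3 × 7.666 × 10^-4 = 2.555 × 10^-4 mol
[Cr2O7^2-] = 2.555 × 10^-4 / 0.02007 = 0.01273 mol/L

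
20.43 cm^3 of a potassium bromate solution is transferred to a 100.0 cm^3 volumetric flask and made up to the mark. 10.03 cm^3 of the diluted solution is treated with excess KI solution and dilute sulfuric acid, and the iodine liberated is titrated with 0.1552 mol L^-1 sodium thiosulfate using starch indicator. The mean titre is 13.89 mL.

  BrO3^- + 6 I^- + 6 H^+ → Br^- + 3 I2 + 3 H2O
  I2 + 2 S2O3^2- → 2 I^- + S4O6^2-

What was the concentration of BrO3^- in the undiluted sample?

n(S2O3^2-) = 0.01389 × 0.1552 = 2.156 × 10^-3 mol
n(I2) = n(S2O3^2-)/2 = 1.078 × 10^-3 mol
From the 1:3 ratio, n(BrO3^-) in the aliquot = 1/3 × 1.078 × 10^-3 = 3.593 × 10^-4 mol
[BrO3^-]_dilute = 3.593 × 10^-4 / 0.01003 = 0.03582 mol/L
[BrO3^-]_original = 0.03582 × 100.0/20.43 = 0.1753 mol/L

0.1753 mol/L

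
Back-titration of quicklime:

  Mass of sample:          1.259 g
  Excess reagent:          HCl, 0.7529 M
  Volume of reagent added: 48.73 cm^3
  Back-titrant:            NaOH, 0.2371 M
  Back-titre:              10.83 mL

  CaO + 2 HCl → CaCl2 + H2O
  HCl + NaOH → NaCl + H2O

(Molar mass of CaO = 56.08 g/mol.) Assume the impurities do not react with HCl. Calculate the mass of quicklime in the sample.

0.9568 g

n(HCl) added = 0.04873 × 0.7529 = 0.03669 mol
n(NaOH) used in back-titration = 0.01083 × 0.2371 = 2.568 × 10^-3 mol
n(HCl) left over = 2.568 × 10^-3 mol (1:1 ratio)
n(HCl) consumed by analyte = 0.03669 − 2.568 × 10^-3 = 0.03412 mol
From the 1:2 ratio, n(CaO) = 1/2 × 0.03412 = 0.01706 mol
mass of CaO = 0.01706 × 56.08 = 0.9568 g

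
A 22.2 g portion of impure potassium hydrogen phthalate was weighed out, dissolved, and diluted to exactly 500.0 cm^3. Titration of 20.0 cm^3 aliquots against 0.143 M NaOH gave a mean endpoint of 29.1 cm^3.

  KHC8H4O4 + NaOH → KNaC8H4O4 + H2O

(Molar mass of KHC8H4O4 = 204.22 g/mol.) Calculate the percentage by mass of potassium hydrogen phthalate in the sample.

95.7 %

n(NaOH) per titration = 0.0291 × 0.143 = 4.16 × 10^-3 mol
n(KHC8H4O4) in each aliquot = 4.16 × 10^-3 mol (1:1 ratio)
n(KHC8H4O4) in the whole flask = 4.16 × 10^-3 × 500.0/20.0 = 0.104 mol
mass of KHC8H4O4 = 0.104 × 204.22 = 21.2 g
% KHC8H4O4 = 21.2 / 22.2 × 100 = 95.7 %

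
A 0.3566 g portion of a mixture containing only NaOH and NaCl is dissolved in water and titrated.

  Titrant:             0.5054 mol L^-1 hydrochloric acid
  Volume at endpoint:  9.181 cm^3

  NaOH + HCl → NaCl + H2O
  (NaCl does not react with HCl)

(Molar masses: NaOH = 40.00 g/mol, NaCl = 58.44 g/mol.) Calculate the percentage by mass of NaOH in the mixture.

n(HCl) = 0.009181 × 0.5054 = 4.640 × 10^-3 mol
Let x = n(NaOH), y = n(NaCl).
Titrant: 1x = 4.640 × 10^-3;  mass: 40.00x + 58.44y = 0.3566
Solving, x = 4.640 × 10^-3 mol, y = 2.926 × 10^-3 mol
mass of NaOH = 4.640 × 10^-3 × 40.00 = 0.1856 g
% NaOH = 0.1856 / 0.3566 × 100 = 52.05 %

52.05 %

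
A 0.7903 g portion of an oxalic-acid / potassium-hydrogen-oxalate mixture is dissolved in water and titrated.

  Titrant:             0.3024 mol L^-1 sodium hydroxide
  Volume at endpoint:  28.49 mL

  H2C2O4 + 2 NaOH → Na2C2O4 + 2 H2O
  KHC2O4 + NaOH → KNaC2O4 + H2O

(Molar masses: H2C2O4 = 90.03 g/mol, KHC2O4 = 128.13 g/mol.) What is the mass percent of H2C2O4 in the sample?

21.49 %

n(NaOH) = 0.02849 × 0.3024 = 8.615 × 10^-3 mol
Let x = n(H2C2O4), y = n(KHC2O4).
Titrant: 2x + 1y = 8.615 × 10^-3;  mass: 90.03x + 128.13y = 0.7903
Solving, x = 1.886 × 10^-3 mol, y = 4.842 × 10^-3 mol
mass of H2C2O4 = 1.886 × 10^-3 × 90.03 = 0.1698 g
% H2C2O4 = 0.1698 / 0.7903 × 100 = 21.49 %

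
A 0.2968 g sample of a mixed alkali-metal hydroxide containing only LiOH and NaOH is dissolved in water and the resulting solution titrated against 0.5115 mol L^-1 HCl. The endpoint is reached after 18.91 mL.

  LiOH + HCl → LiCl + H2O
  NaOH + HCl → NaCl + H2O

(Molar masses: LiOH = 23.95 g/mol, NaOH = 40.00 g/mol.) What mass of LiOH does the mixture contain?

0.1344 g

n(HCl) = 0.01891 × 0.5115 = 9.672 × 10^-3 mol
Let x = n(LiOH), y = n(NaOH).
Titrant: 1x + 1y = 9.672 × 10^-3;  mass: 23.95x + 40.00y = 0.2968
Solving, x = 5.614 × 10^-3 mol, y = 4.059 × 10^-3 mol
mass of LiOH = 5.614 × 10^-3 × 23.95 = 0.1344 g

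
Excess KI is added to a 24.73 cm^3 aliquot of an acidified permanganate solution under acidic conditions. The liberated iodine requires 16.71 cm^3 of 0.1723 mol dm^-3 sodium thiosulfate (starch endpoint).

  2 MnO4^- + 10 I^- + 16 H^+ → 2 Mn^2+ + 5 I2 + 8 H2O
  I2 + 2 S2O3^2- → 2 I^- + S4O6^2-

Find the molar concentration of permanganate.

n(S2O3^2-) = 0.01671 × 0.1723 = 2.879 × 10^-3 mol
n(I2) = n(S2O3^2-)/2 = 1.440 × 10^-3 mol
From the 2:5 ratio, n(MnO4^-) in the aliquot = 2/5 × 1.440 × 10^-3 = 5.758 × 10^-4 mol
[MnO4^-] = 5.758 × 10^-4 / 0.02473 = 0.02328 mol/L

0.02328 mol/L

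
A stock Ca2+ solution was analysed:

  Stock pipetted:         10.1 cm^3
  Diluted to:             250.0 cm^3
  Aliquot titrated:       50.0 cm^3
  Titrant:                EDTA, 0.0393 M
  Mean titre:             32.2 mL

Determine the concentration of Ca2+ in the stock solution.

Ca^2+ + EDTA^4- → [Ca(EDTA)]^2-
n(EDTA) = 0.0322 × 0.0393 = 1.27 × 10^-3 mol
n(Ca2+) in the aliquot = 1.27 × 10^-3 mol (1:1 ratio)
[Ca2+]_dilute = 1.27 × 10^-3 / 0.0500 = 0.0253 mol/L
Dilution factor = 250.0 / 10.1 = 24.75
[Ca2+]_stock = 0.0253 × 24.75 = 0.626 mol/L

0.626 M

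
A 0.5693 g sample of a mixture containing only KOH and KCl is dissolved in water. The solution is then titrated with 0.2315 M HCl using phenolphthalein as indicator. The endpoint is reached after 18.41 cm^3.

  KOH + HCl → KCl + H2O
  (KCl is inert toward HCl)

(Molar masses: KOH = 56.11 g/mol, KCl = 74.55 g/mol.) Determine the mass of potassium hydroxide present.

0.2391 g

n(HCl) = 0.01841 × 0.2315 = 4.262 × 10^-3 mol
Let x = n(KOH), y = n(KCl).
Titrant: 1x = 4.262 × 10^-3;  mass: 56.11x + 74.55y = 0.5693
Solving, x = 4.262 × 10^-3 mol, y = 4.429 × 10^-3 mol
mass of KOH = 4.262 × 10^-3 × 56.11 = 0.2391 g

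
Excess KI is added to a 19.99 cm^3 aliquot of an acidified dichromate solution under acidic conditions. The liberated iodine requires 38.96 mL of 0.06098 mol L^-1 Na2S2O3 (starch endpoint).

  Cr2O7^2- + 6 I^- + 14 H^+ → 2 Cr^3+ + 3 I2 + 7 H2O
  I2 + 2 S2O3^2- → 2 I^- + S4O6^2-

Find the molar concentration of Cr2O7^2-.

0.01981 mol/L

n(S2O3^2-) = 0.03896 × 0.06098 = 2.376 × 10^-3 mol
n(I2) = n(S2O3^2-)/2 = 1.188 × 10^-3 mol
From the 1:3 ratio, n(Cr2O7^2-) in the aliquot = 1/3 × 1.188 × 10^-3 = 3.960 × 10^-4 mol
[Cr2O7^2-] = 3.960 × 10^-4 / 0.01999 = 0.01981 mol/L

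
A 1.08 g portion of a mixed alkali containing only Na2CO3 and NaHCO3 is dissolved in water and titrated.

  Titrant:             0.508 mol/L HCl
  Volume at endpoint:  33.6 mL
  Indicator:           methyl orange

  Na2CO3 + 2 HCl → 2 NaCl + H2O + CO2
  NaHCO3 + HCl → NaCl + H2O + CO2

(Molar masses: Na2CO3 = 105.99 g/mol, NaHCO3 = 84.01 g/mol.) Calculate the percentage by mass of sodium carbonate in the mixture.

56.0 %

n(HCl) = 0.0336 × 0.508 = 0.0171 mol
Let x = n(Na2CO3), y = n(NaHCO3).
Titrant: 2x + 1y = 0.0171;  mass: 105.99x + 84.01y = 1.08
Solving, x = 5.71 × 10^-3 mol, y = 5.66 × 10^-3 mol
mass of Na2CO3 = 5.71 × 10^-3 × 105.99 = 0.605 g
% Na2CO3 = 0.605 / 1.08 × 100 = 56.0 %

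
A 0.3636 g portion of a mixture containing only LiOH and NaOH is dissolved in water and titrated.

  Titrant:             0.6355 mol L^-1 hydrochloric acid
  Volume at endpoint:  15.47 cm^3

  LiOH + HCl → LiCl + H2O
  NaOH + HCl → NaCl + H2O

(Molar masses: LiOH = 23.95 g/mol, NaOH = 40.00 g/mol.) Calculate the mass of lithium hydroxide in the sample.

0.04424 g

n(HCl) = 0.01547 × 0.6355 = 9.831 × 10^-3 mol
Let x = n(LiOH), y = n(NaOH).
Titrant: 1x + 1y = 9.831 × 10^-3;  mass: 23.95x + 40.00y = 0.3636
Solving, x = 1.847 × 10^-3 mol, y = 7.984 × 10^-3 mol
mass of LiOH = 1.847 × 10^-3 × 23.95 = 0.04424 g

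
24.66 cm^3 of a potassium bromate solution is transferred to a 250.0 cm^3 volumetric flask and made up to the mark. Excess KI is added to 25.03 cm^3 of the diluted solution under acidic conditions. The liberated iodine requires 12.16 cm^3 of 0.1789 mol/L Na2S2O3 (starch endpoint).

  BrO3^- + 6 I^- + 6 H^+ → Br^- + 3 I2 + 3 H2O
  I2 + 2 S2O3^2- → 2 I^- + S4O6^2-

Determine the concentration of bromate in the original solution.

0.1469 mol/L

n(S2O3^2-) = 0.01216 × 0.1789 = 2.175 × 10^-3 mol
n(I2) = n(S2O3^2-)/2 = 1.088 × 10^-3 mol
From the 1:3 ratio, n(BrO3^-) in the aliquot = 1/3 × 1.088 × 10^-3 = 3.626 × 10^-4 mol
[BrO3^-]_dilute = 3.626 × 10^-4 / 0.02503 = 0.01449 mol/L
[BrO3^-]_original = 0.01449 × 250.0/24.66 = 0.1469 mol/L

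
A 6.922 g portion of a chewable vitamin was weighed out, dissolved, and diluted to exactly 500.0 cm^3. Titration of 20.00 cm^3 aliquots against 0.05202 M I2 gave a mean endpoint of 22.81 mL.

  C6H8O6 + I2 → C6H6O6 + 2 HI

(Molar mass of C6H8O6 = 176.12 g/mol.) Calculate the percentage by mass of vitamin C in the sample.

75.48 %

n(I2) per titration = 0.02281 × 0.05202 = 1.187 × 10^-3 mol
n(C6H8O6) in each aliquot = 1.187 × 10^-3 mol (1:1 ratio)
n(C6H8O6) in the whole flask = 1.187 × 10^-3 × 500.0/20.00 = 0.02966 mol
mass of C6H8O6 = 0.02966 × 176.12 = 5.224 g
% C6H8O6 = 5.224 / 6.922 × 100 = 75.48 %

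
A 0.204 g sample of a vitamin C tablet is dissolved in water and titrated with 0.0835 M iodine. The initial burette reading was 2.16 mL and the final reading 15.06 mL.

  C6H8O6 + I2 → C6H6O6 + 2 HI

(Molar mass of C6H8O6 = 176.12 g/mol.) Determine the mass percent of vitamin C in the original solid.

n(I2) = 0.0129 L × 0.0835 mol/L = 1.08 × 10^-3 mol
n(C6H8O6) = 1.08 × 10^-3 mol (1:1 ratio)
mass of C6H8O6 = 1.08 × 10^-3 × 176.12 g/mol = 0.190 g
% C6H8O6 = 0.190 / 0.204 × 100 = 93.0 %

93.0 %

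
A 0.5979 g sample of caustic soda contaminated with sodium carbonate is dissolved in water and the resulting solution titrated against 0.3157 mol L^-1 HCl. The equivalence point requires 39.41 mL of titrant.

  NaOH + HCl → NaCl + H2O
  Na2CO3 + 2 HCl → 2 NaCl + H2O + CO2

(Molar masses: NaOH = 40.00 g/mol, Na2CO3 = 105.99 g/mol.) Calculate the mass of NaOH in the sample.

n(HCl) = 0.03941 × 0.3157 = 0.01244 mol
Let x = n(NaOH), y = n(Na2CO3).
Titrant: 1x + 2y = 0.01244;  mass: 40.00x + 105.99y = 0.5979
Solving, x = 4.729 × 10^-3 mol, y = 3.857 × 10^-3 mol
mass of NaOH = 4.729 × 10^-3 × 40.00 = 0.1891 g

0.1891 g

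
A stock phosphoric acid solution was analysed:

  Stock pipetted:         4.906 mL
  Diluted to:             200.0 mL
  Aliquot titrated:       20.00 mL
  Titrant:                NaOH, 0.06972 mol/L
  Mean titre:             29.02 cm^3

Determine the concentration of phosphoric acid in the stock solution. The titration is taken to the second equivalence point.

2.062 mol/L

H3PO4 + 2 NaOH → Na2HPO4 + 2 H2O
n(NaOH) = 0.02902 × 0.06972 = 2.023 × 10^-3 mol
From the 1:2 ratio, n(H3PO4) in the aliquot = 1/2 × 2.023 × 10^-3 = 1.012 × 10^-3 mol
[H3PO4]_dilute = 1.012 × 10^-3 / 0.02000 = 0.05058 mol/L
Dilution factor = 200.0 / 4.906 = 40.77
[H3PO4]_stock = 0.05058 × 40.77 = 2.062 mol/L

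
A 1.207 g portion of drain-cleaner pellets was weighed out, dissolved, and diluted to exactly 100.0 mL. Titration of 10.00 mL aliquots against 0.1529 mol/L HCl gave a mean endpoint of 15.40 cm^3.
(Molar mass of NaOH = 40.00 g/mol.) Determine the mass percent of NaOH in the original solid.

NaOH + HCl → NaCl + H2O
n(HCl) per titration = 0.01540 × 0.1529 = 2.355 × 10^-3 mol
n(NaOH) in each aliquot = 2.355 × 10^-3 mol (1:1 ratio)
n(NaOH) in the whole flask = 2.355 × 10^-3 × 100.0/10.00 = 0.02355 mol
mass of NaOH = 0.02355 × 40.00 = 0.9419 g
% NaOH = 0.9419 / 1.207 × 100 = 78.03 %

78.03 %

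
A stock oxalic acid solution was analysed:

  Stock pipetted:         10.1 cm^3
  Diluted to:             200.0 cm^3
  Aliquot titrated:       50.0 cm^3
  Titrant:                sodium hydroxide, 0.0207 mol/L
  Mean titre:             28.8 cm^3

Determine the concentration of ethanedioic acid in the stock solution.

H2C2O4 + 2 NaOH → Na2C2O4 + 2 H2O
n(NaOH) = 0.0288 × 0.0207 = 5.96 × 10^-4 mol
From the 1:2 ratio, n(H2C2O4) in the aliquot = 1/2 × 5.96 × 10^-4 = 2.98 × 10^-4 mol
[H2C2O4]_dilute = 2.98 × 10^-4 / 0.0500 = 0.00596 mol/L
Dilution factor = 200.0 / 10.1 = 19.80
[H2C2O4]_stock = 0.00596 × 19.80 = 0.118 mol/L

0.118 mol/L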